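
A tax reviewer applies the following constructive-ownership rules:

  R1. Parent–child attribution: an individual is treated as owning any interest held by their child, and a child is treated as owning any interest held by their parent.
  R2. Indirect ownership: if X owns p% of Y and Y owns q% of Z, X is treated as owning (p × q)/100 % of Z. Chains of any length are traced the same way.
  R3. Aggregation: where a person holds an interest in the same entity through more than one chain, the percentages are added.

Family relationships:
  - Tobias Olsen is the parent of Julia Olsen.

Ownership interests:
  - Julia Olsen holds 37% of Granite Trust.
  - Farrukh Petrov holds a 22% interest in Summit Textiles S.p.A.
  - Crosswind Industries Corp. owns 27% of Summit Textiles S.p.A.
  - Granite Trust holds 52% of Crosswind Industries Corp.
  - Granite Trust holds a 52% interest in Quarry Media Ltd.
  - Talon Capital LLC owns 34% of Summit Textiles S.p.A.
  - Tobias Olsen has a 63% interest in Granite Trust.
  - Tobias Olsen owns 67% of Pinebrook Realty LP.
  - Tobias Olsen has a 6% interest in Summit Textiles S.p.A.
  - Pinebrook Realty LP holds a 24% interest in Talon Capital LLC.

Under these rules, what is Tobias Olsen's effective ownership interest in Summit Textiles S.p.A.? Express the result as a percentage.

25.5072%

By parent–child attribution (R1), Tobias Olsen is treated as also owning Julia Olsen's interest in Granite Trust, giving 63% + 37% = 100%.
Chain via Granite Trust → Crosswind Industries Corp. (R2): 100% × 52% × 27% = 14.04% of Summit Textiles S.p.A.
Chain via Pinebrook Realty LP → Talon Capital LLC (R2): 67% × 24% × 34% = 5.4672% of Summit Textiles S.p.A.
Direct interest in Summit Textiles S.p.A: 6%.
Aggregating (R3): 14.04% + 5.4672% + 6% = 25.5072%.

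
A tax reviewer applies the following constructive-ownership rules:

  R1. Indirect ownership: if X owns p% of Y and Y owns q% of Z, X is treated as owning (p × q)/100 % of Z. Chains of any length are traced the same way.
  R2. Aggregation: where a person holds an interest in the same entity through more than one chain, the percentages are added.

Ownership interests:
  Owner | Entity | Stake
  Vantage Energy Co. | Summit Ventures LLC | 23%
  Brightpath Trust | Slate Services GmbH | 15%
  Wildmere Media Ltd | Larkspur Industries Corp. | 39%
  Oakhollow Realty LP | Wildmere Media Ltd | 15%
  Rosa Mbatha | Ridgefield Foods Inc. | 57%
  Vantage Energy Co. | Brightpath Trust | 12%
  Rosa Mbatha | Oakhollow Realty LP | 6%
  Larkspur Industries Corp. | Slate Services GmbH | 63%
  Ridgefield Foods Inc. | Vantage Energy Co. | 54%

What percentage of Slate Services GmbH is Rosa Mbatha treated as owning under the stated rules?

Chain via Ridgefield Foods Inc. → Vantage Energy Co. → Brightpath Trust (R1): 57% × 54% × 12% × 15% = 0.55404% of Slate Services GmbH.
Chain via Oakhollow Realty LP → Wildmere Media Ltd → Larkspur Industries Corp. (R1): 6% × 15% × 39% × 63% = 0.22113% of Slate Services GmbH.
Aggregating (R2): 0.55404% + 0.22113% = 0.77517%.

0.77517%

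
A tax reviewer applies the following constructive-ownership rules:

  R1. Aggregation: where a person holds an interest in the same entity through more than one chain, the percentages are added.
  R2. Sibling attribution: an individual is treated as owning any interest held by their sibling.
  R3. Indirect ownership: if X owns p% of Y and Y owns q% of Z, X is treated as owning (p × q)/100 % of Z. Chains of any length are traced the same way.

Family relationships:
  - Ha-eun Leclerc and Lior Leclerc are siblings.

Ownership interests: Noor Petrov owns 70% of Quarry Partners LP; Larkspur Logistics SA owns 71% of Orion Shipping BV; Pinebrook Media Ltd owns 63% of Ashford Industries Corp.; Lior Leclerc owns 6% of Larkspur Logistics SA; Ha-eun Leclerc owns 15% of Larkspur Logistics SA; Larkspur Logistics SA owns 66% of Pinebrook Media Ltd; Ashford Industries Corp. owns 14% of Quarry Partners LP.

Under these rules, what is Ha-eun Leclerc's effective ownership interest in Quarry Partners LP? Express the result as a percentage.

By sibling attribution (R2), Ha-eun Leclerc is treated as also owning Lior Leclerc's interest in Larkspur Logistics SA, giving 15% + 6% = 21%.
Chain via Larkspur Logistics SA → Pinebrook Media Ltd → Ashford Industries Corp. (R3): 21% × 66% × 63% × 14% = 1.222452% of Quarry Partners LP.

1.222452%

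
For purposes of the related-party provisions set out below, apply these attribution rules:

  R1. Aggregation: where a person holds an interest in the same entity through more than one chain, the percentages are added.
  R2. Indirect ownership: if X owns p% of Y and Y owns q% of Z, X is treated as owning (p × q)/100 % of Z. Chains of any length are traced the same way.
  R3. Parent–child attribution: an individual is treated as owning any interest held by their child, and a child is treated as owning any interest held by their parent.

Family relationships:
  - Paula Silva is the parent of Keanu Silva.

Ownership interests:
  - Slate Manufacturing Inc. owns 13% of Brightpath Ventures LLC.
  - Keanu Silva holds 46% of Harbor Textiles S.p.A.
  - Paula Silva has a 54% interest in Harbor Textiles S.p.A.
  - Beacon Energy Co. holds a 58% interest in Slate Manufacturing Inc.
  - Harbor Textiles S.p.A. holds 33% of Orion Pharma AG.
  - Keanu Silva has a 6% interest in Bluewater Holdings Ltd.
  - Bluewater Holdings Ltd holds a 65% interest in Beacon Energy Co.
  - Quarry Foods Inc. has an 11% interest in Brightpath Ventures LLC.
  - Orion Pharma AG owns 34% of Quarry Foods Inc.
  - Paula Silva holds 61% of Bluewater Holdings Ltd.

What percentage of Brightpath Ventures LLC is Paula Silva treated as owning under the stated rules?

By parent–child attribution (R3), Paula Silva is treated as also owning Keanu Silva's interest in Bluewater Holdings Ltd, giving 61% + 6% = 67%.
By parent–child attribution (R3), Paula Silva is treated as also owning Keanu Silva's interest in Harbor Textiles S.p.A, giving 54% + 46% = 100%.
Chain via Bluewater Holdings Ltd → Beacon Energy Co. → Slate Manufacturing Inc. (R2): 67% × 65% × 58% × 13% = 3.28367% of Brightpath Ventures LLC.
Chain via Harbor Textiles S.p.A. → Orion Pharma AG → Quarry Foods Inc. (R2): 100% × 33% × 34% × 11% = 1.2342% of Brightpath Ventures LLC.
Aggregating (R1): 3.28367% + 1.2342% = 4.51787%.

4.51787%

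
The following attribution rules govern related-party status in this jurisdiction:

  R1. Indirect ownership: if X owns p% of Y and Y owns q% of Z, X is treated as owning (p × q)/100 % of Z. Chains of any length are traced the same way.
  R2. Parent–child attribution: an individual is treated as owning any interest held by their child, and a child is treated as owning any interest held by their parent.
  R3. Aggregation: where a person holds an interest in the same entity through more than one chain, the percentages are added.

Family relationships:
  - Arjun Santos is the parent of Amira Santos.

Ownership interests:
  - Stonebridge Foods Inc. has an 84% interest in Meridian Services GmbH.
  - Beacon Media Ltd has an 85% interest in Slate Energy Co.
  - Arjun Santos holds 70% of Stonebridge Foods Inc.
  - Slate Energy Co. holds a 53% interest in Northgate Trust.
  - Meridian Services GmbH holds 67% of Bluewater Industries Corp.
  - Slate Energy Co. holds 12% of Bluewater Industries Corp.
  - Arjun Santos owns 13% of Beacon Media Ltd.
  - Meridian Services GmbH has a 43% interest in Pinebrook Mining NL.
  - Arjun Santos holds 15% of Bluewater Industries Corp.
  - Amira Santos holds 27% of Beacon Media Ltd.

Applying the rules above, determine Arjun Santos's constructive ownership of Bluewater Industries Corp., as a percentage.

By parent–child attribution (R2), Arjun Santos is treated as also owning Amira Santos's interest in Beacon Media Ltd, giving 13% + 27% = 40%.
Chain via Stonebridge Foods Inc. → Meridian Services GmbH (R1): 70% × 84% × 67% = 39.396% of Bluewater Industries Corp.
Chain via Beacon Media Ltd → Slate Energy Co. (R1): 40% × 85% × 12% = 4.08% of Bluewater Industries Corp.
Direct interest in Bluewater Industries Corp: 15%.
Aggregating (R3): 39.396% + 4.08% + 15% = 58.476%.

58.476%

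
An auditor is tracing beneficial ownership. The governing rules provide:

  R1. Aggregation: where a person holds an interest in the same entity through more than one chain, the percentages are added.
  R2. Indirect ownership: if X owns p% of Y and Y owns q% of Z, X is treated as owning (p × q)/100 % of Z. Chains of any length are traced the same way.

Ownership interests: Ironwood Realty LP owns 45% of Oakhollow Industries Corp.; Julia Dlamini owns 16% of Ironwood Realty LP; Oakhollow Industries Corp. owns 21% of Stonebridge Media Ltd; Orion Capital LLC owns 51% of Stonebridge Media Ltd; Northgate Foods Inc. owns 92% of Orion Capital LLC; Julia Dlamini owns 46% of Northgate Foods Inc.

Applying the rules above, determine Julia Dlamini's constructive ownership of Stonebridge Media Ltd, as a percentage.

23.0952%

Chain via Ironwood Realty LP → Oakhollow Industries Corp. (R2): 16% × 45% × 21% = 1.512% of Stonebridge Media Ltd.
Chain via Northgate Foods Inc. → Orion Capital LLC (R2): 46% × 92% × 51% = 21.5832% of Stonebridge Media Ltd.
Aggregating (R1): 1.512% + 21.5832% = 23.0952%.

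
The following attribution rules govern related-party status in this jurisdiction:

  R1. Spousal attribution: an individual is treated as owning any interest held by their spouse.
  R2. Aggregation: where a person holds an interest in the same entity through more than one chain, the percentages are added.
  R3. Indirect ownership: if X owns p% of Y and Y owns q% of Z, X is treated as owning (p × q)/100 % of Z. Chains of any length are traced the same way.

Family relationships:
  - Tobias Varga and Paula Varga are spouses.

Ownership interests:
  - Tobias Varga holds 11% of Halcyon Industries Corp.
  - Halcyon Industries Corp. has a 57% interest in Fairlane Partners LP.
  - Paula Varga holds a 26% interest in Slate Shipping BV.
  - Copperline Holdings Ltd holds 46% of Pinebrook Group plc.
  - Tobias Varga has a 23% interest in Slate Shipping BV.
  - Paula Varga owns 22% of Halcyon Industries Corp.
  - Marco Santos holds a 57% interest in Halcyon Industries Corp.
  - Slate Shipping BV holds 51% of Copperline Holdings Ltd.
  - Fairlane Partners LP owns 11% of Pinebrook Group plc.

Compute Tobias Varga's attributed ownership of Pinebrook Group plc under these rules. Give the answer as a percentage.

By spousal attribution (R1), Tobias Varga is treated as also owning Paula Varga's interest in Slate Shipping BV, giving 23% + 26% = 49%.
By spousal attribution (R1), Tobias Varga is treated as also owning Paula Varga's interest in Halcyon Industries Corp, giving 11% + 22% = 33%.
Chain via Slate Shipping BV → Copperline Holdings Ltd (R3): 49% × 51% × 46% = 11.4954% of Pinebrook Group plc.
Chain via Halcyon Industries Corp. → Fairlane Partners LP (R3): 33% × 57% × 11% = 2.0691% of Pinebrook Group plc.
Aggregating (R2): 11.4954% + 2.0691% = 13.5645%.

13.5645%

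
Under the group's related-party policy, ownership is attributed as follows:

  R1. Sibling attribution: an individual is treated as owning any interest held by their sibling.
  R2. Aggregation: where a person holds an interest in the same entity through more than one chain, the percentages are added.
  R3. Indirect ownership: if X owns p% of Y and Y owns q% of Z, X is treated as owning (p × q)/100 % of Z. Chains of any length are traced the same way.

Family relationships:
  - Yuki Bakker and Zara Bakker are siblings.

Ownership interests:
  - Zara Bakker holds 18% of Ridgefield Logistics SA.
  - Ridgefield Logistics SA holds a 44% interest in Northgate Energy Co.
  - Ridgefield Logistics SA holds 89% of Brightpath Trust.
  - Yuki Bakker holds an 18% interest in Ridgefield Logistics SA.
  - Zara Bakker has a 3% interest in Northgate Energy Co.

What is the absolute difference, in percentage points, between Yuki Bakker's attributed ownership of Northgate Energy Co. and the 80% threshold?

61.16

By sibling attribution (R1), Yuki Bakker is treated as also owning Zara Bakker's interest in Ridgefield Logistics SA, giving 18% + 18% = 36%.
By sibling attribution (R1), Yuki Bakker is treated as owning Zara Bakker's 3% interest in Northgate Energy Co.
Chain via Ridgefield Logistics SA (R3): 36% × 44% = 15.84% of Northgate Energy Co.
Direct interest in Northgate Energy Co: 3%.
Aggregating (R2): 15.84% + 3% = 18.84%.
18.84% falls short of the 80% threshold by 61.16 percentage points.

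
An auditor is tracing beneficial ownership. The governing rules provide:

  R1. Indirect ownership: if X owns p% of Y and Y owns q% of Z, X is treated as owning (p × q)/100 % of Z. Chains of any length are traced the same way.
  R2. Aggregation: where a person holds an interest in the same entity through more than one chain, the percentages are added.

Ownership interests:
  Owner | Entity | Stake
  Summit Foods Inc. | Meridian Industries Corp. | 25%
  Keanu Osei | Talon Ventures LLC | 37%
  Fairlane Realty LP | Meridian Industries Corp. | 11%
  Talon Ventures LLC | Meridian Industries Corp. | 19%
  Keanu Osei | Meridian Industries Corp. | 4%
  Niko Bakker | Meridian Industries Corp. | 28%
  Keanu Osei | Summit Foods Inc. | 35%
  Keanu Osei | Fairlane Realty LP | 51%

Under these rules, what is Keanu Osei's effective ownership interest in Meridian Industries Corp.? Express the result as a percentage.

Chain via Summit Foods Inc. (R1): 35% × 25% = 8.75% of Meridian Industries Corp.
Chain via Talon Ventures LLC (R1): 37% × 19% = 7.03% of Meridian Industries Corp.
Chain via Fairlane Realty LP (R1): 51% × 11% = 5.61% of Meridian Industries Corp.
Direct interest in Meridian Industries Corp: 4%.
Aggregating (R2): 8.75% + 7.03% + 5.61% + 4% = 25.39%.

25.39%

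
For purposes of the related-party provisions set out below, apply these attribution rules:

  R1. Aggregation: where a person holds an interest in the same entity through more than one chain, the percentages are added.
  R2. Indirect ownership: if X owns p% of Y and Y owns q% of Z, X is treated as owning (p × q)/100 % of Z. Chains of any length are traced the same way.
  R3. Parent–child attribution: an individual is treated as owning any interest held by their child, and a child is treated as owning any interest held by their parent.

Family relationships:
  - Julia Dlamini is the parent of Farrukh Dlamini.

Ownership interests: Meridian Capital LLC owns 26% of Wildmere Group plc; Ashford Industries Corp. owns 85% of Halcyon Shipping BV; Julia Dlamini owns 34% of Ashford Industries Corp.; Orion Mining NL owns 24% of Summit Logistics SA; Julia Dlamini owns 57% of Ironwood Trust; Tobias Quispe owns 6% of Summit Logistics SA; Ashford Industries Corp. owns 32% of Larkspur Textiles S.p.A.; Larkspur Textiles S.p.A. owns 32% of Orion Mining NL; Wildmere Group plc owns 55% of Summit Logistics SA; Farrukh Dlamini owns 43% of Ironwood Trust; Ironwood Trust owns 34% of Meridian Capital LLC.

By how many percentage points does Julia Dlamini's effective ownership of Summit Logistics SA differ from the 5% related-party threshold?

0.697584

By parent–child attribution (R3), Julia Dlamini is treated as also owning Farrukh Dlamini's interest in Ironwood Trust, giving 57% + 43% = 100%.
Chain via Ironwood Trust → Meridian Capital LLC → Wildmere Group plc (R2): 100% × 34% × 26% × 55% = 4.862% of Summit Logistics SA.
Chain via Ashford Industries Corp. → Larkspur Textiles S.p.A. → Orion Mining NL (R2): 34% × 32% × 32% × 24% = 0.835584% of Summit Logistics SA.
Aggregating (R1): 4.862% + 0.835584% = 5.697584%.
5.697584% exceeds the 5% threshold by 0.697584 percentage points.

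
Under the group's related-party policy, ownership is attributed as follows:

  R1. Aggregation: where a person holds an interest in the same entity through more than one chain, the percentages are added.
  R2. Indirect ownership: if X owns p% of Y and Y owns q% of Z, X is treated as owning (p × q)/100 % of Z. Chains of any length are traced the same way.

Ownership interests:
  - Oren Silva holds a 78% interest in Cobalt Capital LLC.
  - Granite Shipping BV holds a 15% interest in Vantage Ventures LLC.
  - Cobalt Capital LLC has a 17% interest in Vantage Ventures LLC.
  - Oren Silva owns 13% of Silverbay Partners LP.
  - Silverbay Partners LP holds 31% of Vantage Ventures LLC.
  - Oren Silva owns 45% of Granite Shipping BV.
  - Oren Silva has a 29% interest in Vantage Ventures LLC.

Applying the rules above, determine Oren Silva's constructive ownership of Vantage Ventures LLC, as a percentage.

Chain via Cobalt Capital LLC (R2): 78% × 17% = 13.26% of Vantage Ventures LLC.
Chain via Granite Shipping BV (R2): 45% × 15% = 6.75% of Vantage Ventures LLC.
Chain via Silverbay Partners LP (R2): 13% × 31% = 4.03% of Vantage Ventures LLC.
Direct interest in Vantage Ventures LLC: 29%.
Aggregating (R1): 13.26% + 6.75% + 4.03% + 29% = 53.04%.

53.04%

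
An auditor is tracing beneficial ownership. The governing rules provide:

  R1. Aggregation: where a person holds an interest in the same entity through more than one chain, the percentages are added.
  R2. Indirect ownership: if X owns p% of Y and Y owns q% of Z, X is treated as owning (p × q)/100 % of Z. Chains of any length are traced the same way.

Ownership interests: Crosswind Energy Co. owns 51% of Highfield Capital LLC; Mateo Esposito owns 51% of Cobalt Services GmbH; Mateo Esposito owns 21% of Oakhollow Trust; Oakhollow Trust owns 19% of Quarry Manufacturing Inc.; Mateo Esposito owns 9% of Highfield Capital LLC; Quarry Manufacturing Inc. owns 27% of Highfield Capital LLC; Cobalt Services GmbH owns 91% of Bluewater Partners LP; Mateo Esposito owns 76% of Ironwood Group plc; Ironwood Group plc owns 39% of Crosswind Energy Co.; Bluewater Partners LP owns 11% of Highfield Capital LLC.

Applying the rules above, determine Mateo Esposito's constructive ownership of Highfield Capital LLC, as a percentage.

Chain via Cobalt Services GmbH → Bluewater Partners LP (R2): 51% × 91% × 11% = 5.1051% of Highfield Capital LLC.
Chain via Ironwood Group plc → Crosswind Energy Co. (R2): 76% × 39% × 51% = 15.1164% of Highfield Capital LLC.
Chain via Oakhollow Trust → Quarry Manufacturing Inc. (R2): 21% × 19% × 27% = 1.0773% of Highfield Capital LLC.
Direct interest in Highfield Capital LLC: 9%.
Aggregating (R1): 5.1051% + 15.1164% + 1.0773% + 9% = 30.2988%.

30.2988%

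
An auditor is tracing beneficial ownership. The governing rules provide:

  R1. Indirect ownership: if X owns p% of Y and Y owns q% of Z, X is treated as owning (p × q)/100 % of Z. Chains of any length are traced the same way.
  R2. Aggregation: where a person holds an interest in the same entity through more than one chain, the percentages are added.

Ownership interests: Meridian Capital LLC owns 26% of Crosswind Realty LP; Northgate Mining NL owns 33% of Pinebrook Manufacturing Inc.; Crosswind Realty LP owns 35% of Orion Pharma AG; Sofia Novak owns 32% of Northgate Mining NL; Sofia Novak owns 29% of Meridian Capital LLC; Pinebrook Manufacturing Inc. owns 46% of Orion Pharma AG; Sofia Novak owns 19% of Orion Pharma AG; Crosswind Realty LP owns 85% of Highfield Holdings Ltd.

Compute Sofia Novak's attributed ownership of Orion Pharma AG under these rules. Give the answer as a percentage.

Chain via Northgate Mining NL → Pinebrook Manufacturing Inc. (R1): 32% × 33% × 46% = 4.8576% of Orion Pharma AG.
Chain via Meridian Capital LLC → Crosswind Realty LP (R1): 29% × 26% × 35% = 2.639% of Orion Pharma AG.
Direct interest in Orion Pharma AG: 19%.
Aggregating (R2): 4.8576% + 2.639% + 19% = 26.4966%.

26.4966%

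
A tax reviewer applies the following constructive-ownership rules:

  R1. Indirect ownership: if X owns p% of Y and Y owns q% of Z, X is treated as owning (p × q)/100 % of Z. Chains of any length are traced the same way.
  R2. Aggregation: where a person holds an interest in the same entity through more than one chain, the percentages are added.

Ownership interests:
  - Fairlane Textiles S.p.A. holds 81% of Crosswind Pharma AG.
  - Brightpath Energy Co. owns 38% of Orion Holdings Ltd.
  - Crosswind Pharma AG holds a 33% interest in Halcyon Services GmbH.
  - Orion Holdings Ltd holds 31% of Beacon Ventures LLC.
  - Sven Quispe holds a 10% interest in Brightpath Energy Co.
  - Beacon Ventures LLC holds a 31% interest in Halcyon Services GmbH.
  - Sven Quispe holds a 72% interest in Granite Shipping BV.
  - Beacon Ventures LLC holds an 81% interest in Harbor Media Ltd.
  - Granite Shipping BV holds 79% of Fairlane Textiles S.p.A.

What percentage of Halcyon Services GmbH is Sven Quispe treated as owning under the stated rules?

15.569204%

Chain via Granite Shipping BV → Fairlane Textiles S.p.A. → Crosswind Pharma AG (R1): 72% × 79% × 81% × 33% = 15.204024% of Halcyon Services GmbH.
Chain via Brightpath Energy Co. → Orion Holdings Ltd → Beacon Ventures LLC (R1): 10% × 38% × 31% × 31% = 0.36518% of Halcyon Services GmbH.
Aggregating (R2): 15.204024% + 0.36518% = 15.569204%.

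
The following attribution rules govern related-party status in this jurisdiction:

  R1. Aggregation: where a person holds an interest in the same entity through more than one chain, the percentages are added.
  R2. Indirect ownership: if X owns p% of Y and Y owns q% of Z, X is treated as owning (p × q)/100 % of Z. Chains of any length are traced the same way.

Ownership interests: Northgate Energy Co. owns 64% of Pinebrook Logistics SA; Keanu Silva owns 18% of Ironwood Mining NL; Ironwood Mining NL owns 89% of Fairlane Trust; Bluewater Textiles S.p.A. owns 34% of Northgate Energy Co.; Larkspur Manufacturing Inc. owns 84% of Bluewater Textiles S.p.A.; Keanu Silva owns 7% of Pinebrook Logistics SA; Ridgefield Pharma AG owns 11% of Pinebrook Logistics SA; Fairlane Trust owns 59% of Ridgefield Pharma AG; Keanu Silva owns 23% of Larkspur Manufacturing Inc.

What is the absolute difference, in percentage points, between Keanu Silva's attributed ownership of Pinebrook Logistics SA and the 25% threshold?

12.75627

Chain via Larkspur Manufacturing Inc. → Bluewater Textiles S.p.A. → Northgate Energy Co. (R2): 23% × 84% × 34% × 64% = 4.204032% of Pinebrook Logistics SA.
Chain via Ironwood Mining NL → Fairlane Trust → Ridgefield Pharma AG (R2): 18% × 89% × 59% × 11% = 1.039698% of Pinebrook Logistics SA.
Direct interest in Pinebrook Logistics SA: 7%.
Aggregating (R1): 4.204032% + 1.039698% + 7% = 12.24373%.
12.24373% falls short of the 25% threshold by 12.75627 percentage points.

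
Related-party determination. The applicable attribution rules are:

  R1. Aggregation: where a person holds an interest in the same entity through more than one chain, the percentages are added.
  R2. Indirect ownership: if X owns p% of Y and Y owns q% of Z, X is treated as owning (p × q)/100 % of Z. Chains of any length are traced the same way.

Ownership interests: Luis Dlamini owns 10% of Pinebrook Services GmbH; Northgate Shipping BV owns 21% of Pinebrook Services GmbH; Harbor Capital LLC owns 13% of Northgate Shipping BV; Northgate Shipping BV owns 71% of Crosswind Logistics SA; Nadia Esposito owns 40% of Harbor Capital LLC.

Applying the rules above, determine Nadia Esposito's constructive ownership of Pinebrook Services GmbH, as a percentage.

Chain via Harbor Capital LLC → Northgate Shipping BV (R2): 40% × 13% × 21% = 1.092% of Pinebrook Services GmbH.

1.092%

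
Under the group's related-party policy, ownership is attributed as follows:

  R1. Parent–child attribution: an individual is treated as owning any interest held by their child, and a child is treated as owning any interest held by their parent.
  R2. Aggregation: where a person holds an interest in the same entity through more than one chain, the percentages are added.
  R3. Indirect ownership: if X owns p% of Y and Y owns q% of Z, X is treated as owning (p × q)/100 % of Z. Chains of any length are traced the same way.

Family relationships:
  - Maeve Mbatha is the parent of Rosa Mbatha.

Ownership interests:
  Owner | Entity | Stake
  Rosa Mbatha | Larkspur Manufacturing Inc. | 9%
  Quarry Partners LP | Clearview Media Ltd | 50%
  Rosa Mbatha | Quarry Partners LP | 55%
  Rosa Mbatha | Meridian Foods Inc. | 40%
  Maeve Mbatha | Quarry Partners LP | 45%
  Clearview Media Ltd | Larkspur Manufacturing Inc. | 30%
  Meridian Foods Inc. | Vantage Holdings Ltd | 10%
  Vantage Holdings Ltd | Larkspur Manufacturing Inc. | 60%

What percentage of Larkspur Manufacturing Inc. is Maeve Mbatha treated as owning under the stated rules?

By parent–child attribution (R1), Maeve Mbatha is treated as also owning Rosa Mbatha's interest in Quarry Partners LP, giving 45% + 55% = 100%.
By parent–child attribution (R1), Maeve Mbatha is treated as owning Rosa Mbatha's 40% interest in Meridian Foods Inc.
By parent–child attribution (R1), Maeve Mbatha is treated as owning Rosa Mbatha's 9% interest in Larkspur Manufacturing Inc.
Chain via Quarry Partners LP → Clearview Media Ltd (R3): 100% × 50% × 30% = 15% of Larkspur Manufacturing Inc.
Chain via Meridian Foods Inc. → Vantage Holdings Ltd (R3): 40% × 10% × 60% = 2.4% of Larkspur Manufacturing Inc.
Direct interest in Larkspur Manufacturing Inc: 9%.
Aggregating (R2): 15% + 2.4% + 9% = 26.4%.

26.4%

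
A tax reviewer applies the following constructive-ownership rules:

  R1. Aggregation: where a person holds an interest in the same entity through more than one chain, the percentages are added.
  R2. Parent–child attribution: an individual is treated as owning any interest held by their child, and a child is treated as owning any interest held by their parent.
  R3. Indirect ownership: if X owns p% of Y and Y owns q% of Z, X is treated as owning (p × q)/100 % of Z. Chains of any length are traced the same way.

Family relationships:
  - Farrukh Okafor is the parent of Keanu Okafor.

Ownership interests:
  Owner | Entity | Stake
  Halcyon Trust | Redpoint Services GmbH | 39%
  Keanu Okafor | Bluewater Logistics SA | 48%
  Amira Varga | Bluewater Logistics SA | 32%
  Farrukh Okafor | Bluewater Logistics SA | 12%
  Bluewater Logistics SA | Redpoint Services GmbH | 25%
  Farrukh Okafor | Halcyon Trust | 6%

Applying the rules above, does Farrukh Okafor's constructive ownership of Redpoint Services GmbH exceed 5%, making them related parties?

Yes

By parent–child attribution (R2), Farrukh Okafor is treated as also owning Keanu Okafor's interest in Bluewater Logistics SA, giving 12% + 48% = 60%.
Chain via Bluewater Logistics SA (R3): 60% × 25% = 15% of Redpoint Services GmbH.
Chain via Halcyon Trust (R3): 6% × 39% = 2.34% of Redpoint Services GmbH.
Aggregating (R1): 15% + 2.34% = 17.34%.
17.34% exceeds the 5% threshold, so Farrukh is a related party to Redpoint Services GmbH.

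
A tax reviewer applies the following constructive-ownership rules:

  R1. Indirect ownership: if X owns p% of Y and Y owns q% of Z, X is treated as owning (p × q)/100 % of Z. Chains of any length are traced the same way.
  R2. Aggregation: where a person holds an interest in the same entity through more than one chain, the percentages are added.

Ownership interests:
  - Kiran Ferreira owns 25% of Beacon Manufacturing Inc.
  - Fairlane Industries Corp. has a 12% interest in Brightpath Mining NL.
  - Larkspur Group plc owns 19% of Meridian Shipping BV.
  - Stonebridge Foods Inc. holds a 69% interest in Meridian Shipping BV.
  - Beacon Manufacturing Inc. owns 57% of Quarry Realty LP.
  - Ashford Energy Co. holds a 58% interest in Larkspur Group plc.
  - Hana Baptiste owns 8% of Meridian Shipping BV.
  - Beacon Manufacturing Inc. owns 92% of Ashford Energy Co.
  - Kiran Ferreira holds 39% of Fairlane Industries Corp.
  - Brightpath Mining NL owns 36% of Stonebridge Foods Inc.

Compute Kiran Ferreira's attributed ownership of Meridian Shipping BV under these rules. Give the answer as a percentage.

3.697112%

Chain via Beacon Manufacturing Inc. → Ashford Energy Co. → Larkspur Group plc (R1): 25% × 92% × 58% × 19% = 2.5346% of Meridian Shipping BV.
Chain via Fairlane Industries Corp. → Brightpath Mining NL → Stonebridge Foods Inc. (R1): 39% × 12% × 36% × 69% = 1.162512% of Meridian Shipping BV.
Aggregating (R2): 2.5346% + 1.162512% = 3.697112%.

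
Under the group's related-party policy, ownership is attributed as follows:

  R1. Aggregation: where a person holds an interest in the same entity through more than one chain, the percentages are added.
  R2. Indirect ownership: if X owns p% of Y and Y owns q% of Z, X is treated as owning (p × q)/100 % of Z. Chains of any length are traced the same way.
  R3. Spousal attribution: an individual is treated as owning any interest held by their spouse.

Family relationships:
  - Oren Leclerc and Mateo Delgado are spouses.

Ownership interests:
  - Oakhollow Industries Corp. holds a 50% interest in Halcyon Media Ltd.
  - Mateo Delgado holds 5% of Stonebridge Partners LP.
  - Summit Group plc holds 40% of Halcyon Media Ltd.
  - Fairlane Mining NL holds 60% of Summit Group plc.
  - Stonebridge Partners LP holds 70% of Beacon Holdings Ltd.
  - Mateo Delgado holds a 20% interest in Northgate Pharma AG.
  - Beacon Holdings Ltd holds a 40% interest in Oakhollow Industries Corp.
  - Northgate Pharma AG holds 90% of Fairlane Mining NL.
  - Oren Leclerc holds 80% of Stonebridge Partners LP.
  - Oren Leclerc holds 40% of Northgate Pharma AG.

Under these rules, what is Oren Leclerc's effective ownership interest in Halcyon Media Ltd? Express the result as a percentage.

24.86%

By spousal attribution (R3), Oren Leclerc is treated as also owning Mateo Delgado's interest in Northgate Pharma AG, giving 40% + 20% = 60%.
By spousal attribution (R3), Oren Leclerc is treated as also owning Mateo Delgado's interest in Stonebridge Partners LP, giving 80% + 5% = 85%.
Chain via Northgate Pharma AG → Fairlane Mining NL → Summit Group plc (R2): 60% × 90% × 60% × 40% = 12.96% of Halcyon Media Ltd.
Chain via Stonebridge Partners LP → Beacon Holdings Ltd → Oakhollow Industries Corp. (R2): 85% × 70% × 40% × 50% = 11.9% of Halcyon Media Ltd.
Aggregating (R1): 12.96% + 11.9% = 24.86%.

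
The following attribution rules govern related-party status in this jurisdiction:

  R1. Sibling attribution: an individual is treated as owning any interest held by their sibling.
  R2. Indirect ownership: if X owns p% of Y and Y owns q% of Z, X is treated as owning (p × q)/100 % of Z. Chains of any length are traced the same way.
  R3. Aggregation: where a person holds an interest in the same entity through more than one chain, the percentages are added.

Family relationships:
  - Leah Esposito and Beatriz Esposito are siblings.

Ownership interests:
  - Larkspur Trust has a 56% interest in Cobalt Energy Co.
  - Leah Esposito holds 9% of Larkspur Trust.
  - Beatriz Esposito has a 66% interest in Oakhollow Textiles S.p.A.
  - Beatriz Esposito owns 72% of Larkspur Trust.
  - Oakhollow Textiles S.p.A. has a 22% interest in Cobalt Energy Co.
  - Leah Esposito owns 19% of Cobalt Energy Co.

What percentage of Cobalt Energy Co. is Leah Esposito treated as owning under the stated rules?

By sibling attribution (R1), Leah Esposito is treated as also owning Beatriz Esposito's interest in Larkspur Trust, giving 9% + 72% = 81%.
By sibling attribution (R1), Leah Esposito is treated as owning Beatriz Esposito's 66% interest in Oakhollow Textiles S.p.A.
Chain via Larkspur Trust (R2): 81% × 56% = 45.36% of Cobalt Energy Co.
Direct interest in Cobalt Energy Co: 19%.
Chain via Oakhollow Textiles S.p.A. (R2): 66% × 22% = 14.52% of Cobalt Energy Co.
Aggregating (R3): 45.36% + 19% + 14.52% = 78.88%.

78.88%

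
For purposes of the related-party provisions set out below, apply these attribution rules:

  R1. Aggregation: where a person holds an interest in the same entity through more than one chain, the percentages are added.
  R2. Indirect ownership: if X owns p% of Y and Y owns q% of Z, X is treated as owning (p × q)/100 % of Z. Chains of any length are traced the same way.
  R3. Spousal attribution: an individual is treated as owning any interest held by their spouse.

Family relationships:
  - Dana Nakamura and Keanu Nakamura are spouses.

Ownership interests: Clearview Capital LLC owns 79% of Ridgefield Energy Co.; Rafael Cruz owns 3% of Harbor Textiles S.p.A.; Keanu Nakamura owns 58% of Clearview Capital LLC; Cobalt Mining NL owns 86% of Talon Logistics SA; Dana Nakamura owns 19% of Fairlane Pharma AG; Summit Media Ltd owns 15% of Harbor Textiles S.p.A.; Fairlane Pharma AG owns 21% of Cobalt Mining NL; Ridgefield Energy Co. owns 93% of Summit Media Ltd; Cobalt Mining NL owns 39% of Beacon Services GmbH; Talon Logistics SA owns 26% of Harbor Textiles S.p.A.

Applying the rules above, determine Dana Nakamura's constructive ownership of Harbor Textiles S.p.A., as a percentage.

By spousal attribution (R3), Dana Nakamura is treated as owning Keanu Nakamura's 58% interest in Clearview Capital LLC.
Chain via Fairlane Pharma AG → Cobalt Mining NL → Talon Logistics SA (R2): 19% × 21% × 86% × 26% = 0.892164% of Harbor Textiles S.p.A.
Chain via Clearview Capital LLC → Ridgefield Energy Co. → Summit Media Ltd (R2): 58% × 79% × 93% × 15% = 6.39189% of Harbor Textiles S.p.A.
Aggregating (R1): 0.892164% + 6.39189% = 7.284054%.

7.284054%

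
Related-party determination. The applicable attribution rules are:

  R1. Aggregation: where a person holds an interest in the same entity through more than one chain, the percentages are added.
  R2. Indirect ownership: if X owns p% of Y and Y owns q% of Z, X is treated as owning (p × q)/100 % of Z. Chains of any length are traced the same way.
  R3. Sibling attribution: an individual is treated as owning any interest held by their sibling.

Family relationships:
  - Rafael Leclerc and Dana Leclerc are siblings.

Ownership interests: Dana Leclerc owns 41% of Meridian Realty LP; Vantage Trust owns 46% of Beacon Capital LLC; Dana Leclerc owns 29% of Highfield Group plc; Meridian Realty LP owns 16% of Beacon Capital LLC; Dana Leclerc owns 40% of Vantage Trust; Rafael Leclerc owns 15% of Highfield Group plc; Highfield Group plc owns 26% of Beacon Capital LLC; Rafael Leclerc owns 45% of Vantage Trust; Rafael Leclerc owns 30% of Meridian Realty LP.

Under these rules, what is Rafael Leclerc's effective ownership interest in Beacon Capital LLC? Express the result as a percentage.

61.9%

By sibling attribution (R3), Rafael Leclerc is treated as also owning Dana Leclerc's interest in Meridian Realty LP, giving 30% + 41% = 71%.
By sibling attribution (R3), Rafael Leclerc is treated as also owning Dana Leclerc's interest in Highfield Group plc, giving 15% + 29% = 44%.
By sibling attribution (R3), Rafael Leclerc is treated as also owning Dana Leclerc's interest in Vantage Trust, giving 45% + 40% = 85%.
Chain via Meridian Realty LP (R2): 71% × 16% = 11.36% of Beacon Capital LLC.
Chain via Highfield Group plc (R2): 44% × 26% = 11.44% of Beacon Capital LLC.
Chain via Vantage Trust (R2): 85% × 46% = 39.1% of Beacon Capital LLC.
Aggregating (R1): 11.36% + 11.44% + 39.1% = 61.9%.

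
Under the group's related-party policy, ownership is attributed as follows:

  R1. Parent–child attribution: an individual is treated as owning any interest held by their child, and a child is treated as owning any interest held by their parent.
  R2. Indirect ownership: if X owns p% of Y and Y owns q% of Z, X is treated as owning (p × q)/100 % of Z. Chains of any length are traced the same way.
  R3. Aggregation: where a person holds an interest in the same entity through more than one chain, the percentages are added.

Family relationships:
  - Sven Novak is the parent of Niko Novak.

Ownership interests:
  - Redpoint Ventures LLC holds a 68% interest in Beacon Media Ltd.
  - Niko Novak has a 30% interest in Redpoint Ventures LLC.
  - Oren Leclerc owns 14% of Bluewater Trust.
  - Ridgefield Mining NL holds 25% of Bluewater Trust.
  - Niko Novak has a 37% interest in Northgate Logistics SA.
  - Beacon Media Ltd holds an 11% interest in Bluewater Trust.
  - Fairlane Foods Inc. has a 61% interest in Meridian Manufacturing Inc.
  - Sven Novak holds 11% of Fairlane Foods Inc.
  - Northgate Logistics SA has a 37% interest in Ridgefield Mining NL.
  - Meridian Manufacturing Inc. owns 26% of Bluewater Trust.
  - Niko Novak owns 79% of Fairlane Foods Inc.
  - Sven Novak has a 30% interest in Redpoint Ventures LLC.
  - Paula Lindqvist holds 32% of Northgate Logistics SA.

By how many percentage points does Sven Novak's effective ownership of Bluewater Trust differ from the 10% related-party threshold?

12.1845

By parent–child attribution (R1), Sven Novak is treated as also owning Niko Novak's interest in Redpoint Ventures LLC, giving 30% + 30% = 60%.
By parent–child attribution (R1), Sven Novak is treated as also owning Niko Novak's interest in Fairlane Foods Inc, giving 11% + 79% = 90%.
By parent–child attribution (R1), Sven Novak is treated as owning Niko Novak's 37% interest in Northgate Logistics SA.
Chain via Redpoint Ventures LLC → Beacon Media Ltd (R2): 60% × 68% × 11% = 4.488% of Bluewater Trust.
Chain via Fairlane Foods Inc. → Meridian Manufacturing Inc. (R2): 90% × 61% × 26% = 14.274% of Bluewater Trust.
Chain via Northgate Logistics SA → Ridgefield Mining NL (R2): 37% × 37% × 25% = 3.4225% of Bluewater Trust.
Aggregating (R3): 4.488% + 14.274% + 3.4225% = 22.1845%.
22.1845% exceeds the 10% threshold by 12.1845 percentage points.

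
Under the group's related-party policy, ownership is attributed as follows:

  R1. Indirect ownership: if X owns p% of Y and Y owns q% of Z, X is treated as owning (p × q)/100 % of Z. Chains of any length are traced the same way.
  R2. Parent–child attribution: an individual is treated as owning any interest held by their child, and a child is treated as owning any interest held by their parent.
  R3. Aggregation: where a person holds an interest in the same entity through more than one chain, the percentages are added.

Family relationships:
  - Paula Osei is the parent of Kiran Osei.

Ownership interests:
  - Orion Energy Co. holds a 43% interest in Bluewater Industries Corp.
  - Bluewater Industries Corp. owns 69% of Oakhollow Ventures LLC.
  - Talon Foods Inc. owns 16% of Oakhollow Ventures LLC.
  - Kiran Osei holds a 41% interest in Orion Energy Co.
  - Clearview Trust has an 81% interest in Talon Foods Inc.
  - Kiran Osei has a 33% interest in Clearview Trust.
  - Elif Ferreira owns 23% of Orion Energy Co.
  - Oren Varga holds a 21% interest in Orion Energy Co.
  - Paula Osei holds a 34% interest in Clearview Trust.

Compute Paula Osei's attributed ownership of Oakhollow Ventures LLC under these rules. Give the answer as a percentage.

By parent–child attribution (R2), Paula Osei is treated as also owning Kiran Osei's interest in Clearview Trust, giving 34% + 33% = 67%.
By parent–child attribution (R2), Paula Osei is treated as owning Kiran Osei's 41% interest in Orion Energy Co.
Chain via Clearview Trust → Talon Foods Inc. (R1): 67% × 81% × 16% = 8.6832% of Oakhollow Ventures LLC.
Chain via Orion Energy Co. → Bluewater Industries Corp. (R1): 41% × 43% × 69% = 12.1647% of Oakhollow Ventures LLC.
Aggregating (R3): 8.6832% + 12.1647% = 20.8479%.

20.8479%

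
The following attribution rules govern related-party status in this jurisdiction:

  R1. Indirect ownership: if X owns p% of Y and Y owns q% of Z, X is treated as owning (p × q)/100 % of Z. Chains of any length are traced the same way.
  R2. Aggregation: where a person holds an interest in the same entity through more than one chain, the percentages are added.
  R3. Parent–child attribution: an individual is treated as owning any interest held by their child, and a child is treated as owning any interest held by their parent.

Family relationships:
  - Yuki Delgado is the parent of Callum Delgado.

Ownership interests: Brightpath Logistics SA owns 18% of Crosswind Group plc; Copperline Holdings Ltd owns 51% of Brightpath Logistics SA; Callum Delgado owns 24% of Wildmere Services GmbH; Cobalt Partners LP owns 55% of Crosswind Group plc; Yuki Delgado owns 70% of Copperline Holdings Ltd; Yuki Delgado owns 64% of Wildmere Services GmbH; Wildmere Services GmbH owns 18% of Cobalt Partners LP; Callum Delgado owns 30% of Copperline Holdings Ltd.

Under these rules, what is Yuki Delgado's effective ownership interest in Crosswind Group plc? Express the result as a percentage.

By parent–child attribution (R3), Yuki Delgado is treated as also owning Callum Delgado's interest in Wildmere Services GmbH, giving 64% + 24% = 88%.
By parent–child attribution (R3), Yuki Delgado is treated as also owning Callum Delgado's interest in Copperline Holdings Ltd, giving 70% + 30% = 100%.
Chain via Wildmere Services GmbH → Cobalt Partners LP (R1): 88% × 18% × 55% = 8.712% of Crosswind Group plc.
Chain via Copperline Holdings Ltd → Brightpath Logistics SA (R1): 100% × 51% × 18% = 9.18% of Crosswind Group plc.
Aggregating (R2): 8.712% + 9.18% = 17.892%.

17.892%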